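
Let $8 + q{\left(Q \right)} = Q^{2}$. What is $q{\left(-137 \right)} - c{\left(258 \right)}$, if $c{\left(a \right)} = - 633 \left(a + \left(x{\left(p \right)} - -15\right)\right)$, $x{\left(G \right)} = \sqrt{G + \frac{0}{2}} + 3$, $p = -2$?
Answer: $193469 + 633 i \sqrt{2} \approx 1.9347 \cdot 10^{5} + 895.2 i$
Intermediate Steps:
$q{\left(Q \right)} = -8 + Q^{2}$
$x{\left(G \right)} = 3 + \sqrt{G}$ ($x{\left(G \right)} = \sqrt{G + 0 \cdot \frac{1}{2}} + 3 = \sqrt{G + 0} + 3 = \sqrt{G} + 3 = 3 + \sqrt{G}$)
$c{\left(a \right)} = -11394 - 633 a - 633 i \sqrt{2}$ ($c{\left(a \right)} = - 633 \left(a + \left(\left(3 + \sqrt{-2}\right) - -15\right)\right) = - 633 \left(a + \left(\left(3 + i \sqrt{2}\right) + 15\right)\right) = - 633 \left(a + \left(18 + i \sqrt{2}\right)\right) = - 633 \left(18 + a + i \sqrt{2}\right) = -11394 - 633 a - 633 i \sqrt{2}$)
$q{\left(-137 \right)} - c{\left(258 \right)} = \left(-8 + \left(-137\right)^{2}\right) - \left(-11394 - 163314 - 633 i \sqrt{2}\right) = \left(-8 + 18769\right) - \left(-11394 - 163314 - 633 i \sqrt{2}\right) = 18761 - \left(-174708 - 633 i \sqrt{2}\right) = 18761 + \left(174708 + 633 i \sqrt{2}\right) = 193469 + 633 i \sqrt{2}$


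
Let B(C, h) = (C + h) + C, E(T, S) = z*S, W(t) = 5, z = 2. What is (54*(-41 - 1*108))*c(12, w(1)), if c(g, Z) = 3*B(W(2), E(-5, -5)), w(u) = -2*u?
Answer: 0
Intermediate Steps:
E(T, S) = 2*S
B(C, h) = h + 2*C
c(g, Z) = 0 (c(g, Z) = 3*(2*(-5) + 2*5) = 3*(-10 + 10) = 3*0 = 0)
(54*(-41 - 1*108))*c(12, w(1)) = (54*(-41 - 1*108))*0 = (54*(-41 - 108))*0 = (54*(-149))*0 = -8046*0 = 0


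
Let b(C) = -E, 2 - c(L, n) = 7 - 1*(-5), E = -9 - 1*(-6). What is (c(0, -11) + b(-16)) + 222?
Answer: 215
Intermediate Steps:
E = -3 (E = -9 + 6 = -3)
c(L, n) = -10 (c(L, n) = 2 - (7 - 1*(-5)) = 2 - (7 + 5) = 2 - 1*12 = 2 - 12 = -10)
b(C) = 3 (b(C) = -1*(-3) = 3)
(c(0, -11) + b(-16)) + 222 = (-10 + 3) + 222 = -7 + 222 = 215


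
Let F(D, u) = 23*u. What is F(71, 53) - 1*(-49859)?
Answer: 51078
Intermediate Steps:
F(71, 53) - 1*(-49859) = 23*53 - 1*(-49859) = 1219 + 49859 = 51078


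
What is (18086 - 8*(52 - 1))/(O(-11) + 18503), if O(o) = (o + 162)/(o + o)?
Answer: 388916/406915 ≈ 0.95577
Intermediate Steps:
O(o) = (162 + o)/(2*o) (O(o) = (162 + o)/((2*o)) = (162 + o)*(1/(2*o)) = (162 + o)/(2*o))
(18086 - 8*(52 - 1))/(O(-11) + 18503) = (18086 - 8*(52 - 1))/((½)*(162 - 11)/(-11) + 18503) = (18086 - 8*51)/((½)*(-1/11)*151 + 18503) = (18086 - 408)/(-151/22 + 18503) = 17678/(406915/22) = 17678*(22/406915) = 388916/406915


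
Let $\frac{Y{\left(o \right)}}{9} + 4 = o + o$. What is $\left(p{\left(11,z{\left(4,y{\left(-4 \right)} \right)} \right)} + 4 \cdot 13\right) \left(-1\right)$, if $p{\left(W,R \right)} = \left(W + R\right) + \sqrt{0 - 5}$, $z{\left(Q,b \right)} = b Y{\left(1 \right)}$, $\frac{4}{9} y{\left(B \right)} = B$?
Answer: $-225 - i \sqrt{5} \approx -225.0 - 2.2361 i$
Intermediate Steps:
$y{\left(B \right)} = \frac{9 B}{4}$
$Y{\left(o \right)} = -36 + 18 o$ ($Y{\left(o \right)} = -36 + 9 \left(o + o\right) = -36 + 9 \cdot 2 o = -36 + 18 o$)
$z{\left(Q,b \right)} = - 18 b$ ($z{\left(Q,b \right)} = b \left(-36 + 18 \cdot 1\right) = b \left(-36 + 18\right) = b \left(-18\right) = - 18 b$)
$p{\left(W,R \right)} = R + W + i \sqrt{5}$ ($p{\left(W,R \right)} = \left(R + W\right) + \sqrt{-5} = \left(R + W\right) + i \sqrt{5} = R + W + i \sqrt{5}$)
$\left(p{\left(11,z{\left(4,y{\left(-4 \right)} \right)} \right)} + 4 \cdot 13\right) \left(-1\right) = \left(\left(- 18 \cdot \frac{9}{4} \left(-4\right) + 11 + i \sqrt{5}\right) + 4 \cdot 13\right) \left(-1\right) = \left(\left(\left(-18\right) \left(-9\right) + 11 + i \sqrt{5}\right) + 52\right) \left(-1\right) = \left(\left(162 + 11 + i \sqrt{5}\right) + 52\right) \left(-1\right) = \left(\left(173 + i \sqrt{5}\right) + 52\right) \left(-1\right) = \left(225 + i \sqrt{5}\right) \left(-1\right) = -225 - i \sqrt{5}$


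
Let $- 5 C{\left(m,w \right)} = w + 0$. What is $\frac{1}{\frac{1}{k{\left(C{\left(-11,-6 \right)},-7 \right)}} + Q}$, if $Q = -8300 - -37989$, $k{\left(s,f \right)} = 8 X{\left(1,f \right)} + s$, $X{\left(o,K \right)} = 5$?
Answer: $\frac{206}{6115939} \approx 3.3683 \cdot 10^{-5}$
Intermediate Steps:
$C{\left(m,w \right)} = - \frac{w}{5}$ ($C{\left(m,w \right)} = - \frac{w + 0}{5} = - \frac{w}{5}$)
$k{\left(s,f \right)} = 40 + s$ ($k{\left(s,f \right)} = 8 \cdot 5 + s = 40 + s$)
$Q = 29689$ ($Q = -8300 + 37989 = 29689$)
$\frac{1}{\frac{1}{k{\left(C{\left(-11,-6 \right)},-7 \right)}} + Q} = \frac{1}{\frac{1}{40 - - \frac{6}{5}} + 29689} = \frac{1}{\frac{1}{40 + \frac{6}{5}} + 29689} = \frac{1}{\frac{1}{\frac{206}{5}} + 29689} = \frac{1}{\frac{5}{206} + 29689} = \frac{1}{\frac{6115939}{206}} = \frac{206}{6115939}$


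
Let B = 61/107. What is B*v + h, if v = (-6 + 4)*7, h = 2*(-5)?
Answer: -1924/107 ≈ -17.981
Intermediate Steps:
h = -10
v = -14 (v = -2*7 = -14)
B = 61/107 (B = 61*(1/107) = 61/107 ≈ 0.57009)
B*v + h = (61/107)*(-14) - 10 = -854/107 - 10 = -1924/107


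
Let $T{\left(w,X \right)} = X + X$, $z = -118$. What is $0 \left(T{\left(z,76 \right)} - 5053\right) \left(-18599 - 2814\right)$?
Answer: $0$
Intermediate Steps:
$T{\left(w,X \right)} = 2 X$
$0 \left(T{\left(z,76 \right)} - 5053\right) \left(-18599 - 2814\right) = 0 \left(2 \cdot 76 - 5053\right) \left(-18599 - 2814\right) = 0 \left(152 - 5053\right) \left(-21413\right) = 0 \left(\left(-4901\right) \left(-21413\right)\right) = 0 \cdot 104945113 = 0$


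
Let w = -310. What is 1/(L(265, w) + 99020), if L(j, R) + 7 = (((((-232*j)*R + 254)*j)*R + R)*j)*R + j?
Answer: 1/128622360678680778 ≈ 7.7747e-18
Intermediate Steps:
L(j, R) = -7 + j + R*j*(R + R*j*(254 - 232*R*j)) (L(j, R) = -7 + ((((((-232*j)*R + 254)*j)*R + R)*j)*R + j) = -7 + (((((-232*R*j + 254)*j)*R + R)*j)*R + j) = -7 + (((((254 - 232*R*j)*j)*R + R)*j)*R + j) = -7 + ((((j*(254 - 232*R*j))*R + R)*j)*R + j) = -7 + (((R*j*(254 - 232*R*j) + R)*j)*R + j) = -7 + (((R + R*j*(254 - 232*R*j))*j)*R + j) = -7 + ((j*(R + R*j*(254 - 232*R*j)))*R + j) = -7 + (R*j*(R + R*j*(254 - 232*R*j)) + j) = -7 + (j + R*j*(R + R*j*(254 - 232*R*j))) = -7 + j + R*j*(R + R*j*(254 - 232*R*j)))
1/(L(265, w) + 99020) = 1/((-7 + 265 + 265*(-310)² - 232*(-310)³*265³ + 254*(-310)²*265²) + 99020) = 1/((-7 + 265 + 265*96100 - 232*(-29791000)*18609625 + 254*96100*70225) + 99020) = 1/((-7 + 265 + 25466500 + 128620646503000000 + 1714150115000) + 99020) = 1/(128622360678581758 + 99020) = 1/128622360678680778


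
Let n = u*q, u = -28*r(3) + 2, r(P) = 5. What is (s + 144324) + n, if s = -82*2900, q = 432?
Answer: -153092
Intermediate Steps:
u = -138 (u = -28*5 + 2 = -140 + 2 = -138)
s = -237800
n = -59616 (n = -138*432 = -59616)
(s + 144324) + n = (-237800 + 144324) - 59616 = -93476 - 59616 = -153092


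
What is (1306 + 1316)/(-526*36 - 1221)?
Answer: -874/6719 ≈ -0.13008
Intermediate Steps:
(1306 + 1316)/(-526*36 - 1221) = 2622/(-18936 - 1221) = 2622/(-20157) = 2622*(-1/20157) = -874/6719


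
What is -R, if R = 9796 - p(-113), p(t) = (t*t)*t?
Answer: -1452693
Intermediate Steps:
p(t) = t³ (p(t) = t²*t = t³)
R = 1452693 (R = 9796 - 1*(-113)³ = 9796 - 1*(-1442897) = 9796 + 1442897 = 1452693)
-R = -1*1452693 = -1452693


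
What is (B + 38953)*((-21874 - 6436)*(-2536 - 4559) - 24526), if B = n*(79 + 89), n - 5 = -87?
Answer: 5056420881548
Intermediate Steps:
n = -82 (n = 5 - 87 = -82)
B = -13776 (B = -82*(79 + 89) = -82*168 = -13776)
(B + 38953)*((-21874 - 6436)*(-2536 - 4559) - 24526) = (-13776 + 38953)*((-21874 - 6436)*(-2536 - 4559) - 24526) = 25177*(-28310*(-7095) - 24526) = 25177*(200859450 - 24526) = 25177*200834924 = 5056420881548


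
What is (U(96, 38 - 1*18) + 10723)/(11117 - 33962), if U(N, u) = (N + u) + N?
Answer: -729/1523 ≈ -0.47866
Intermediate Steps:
U(N, u) = u + 2*N
(U(96, 38 - 1*18) + 10723)/(11117 - 33962) = (((38 - 1*18) + 2*96) + 10723)/(11117 - 33962) = (((38 - 18) + 192) + 10723)/(-22845) = ((20 + 192) + 10723)*(-1/22845) = (212 + 10723)*(-1/22845) = 10935*(-1/22845) = -729/1523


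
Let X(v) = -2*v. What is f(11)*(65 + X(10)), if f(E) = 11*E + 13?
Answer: 6030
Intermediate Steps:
f(E) = 13 + 11*E
f(11)*(65 + X(10)) = (13 + 11*11)*(65 - 2*10) = (13 + 121)*(65 - 20) = 134*45 = 6030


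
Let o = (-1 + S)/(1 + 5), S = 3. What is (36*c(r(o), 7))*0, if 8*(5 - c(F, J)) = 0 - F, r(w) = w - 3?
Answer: 0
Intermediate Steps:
o = 1/3 (o = (-1 + 3)/(1 + 5) = 2/6 = 2*(1/6) = 1/3 ≈ 0.33333)
r(w) = -3 + w
c(F, J) = 5 + F/8 (c(F, J) = 5 - (0 - F)/8 = 5 - (-1)*F/8 = 5 + F/8)
(36*c(r(o), 7))*0 = (36*(5 + (-3 + 1/3)/8))*0 = (36*(5 + (1/8)*(-8/3)))*0 = (36*(5 - 1/3))*0 = (36*(14/3))*0 = 168*0 = 0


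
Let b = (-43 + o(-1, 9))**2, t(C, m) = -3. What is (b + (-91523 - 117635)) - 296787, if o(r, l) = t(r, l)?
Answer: -503829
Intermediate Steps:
o(r, l) = -3
b = 2116 (b = (-43 - 3)**2 = (-46)**2 = 2116)
(b + (-91523 - 117635)) - 296787 = (2116 + (-91523 - 117635)) - 296787 = (2116 - 209158) - 296787 = -207042 - 296787 = -503829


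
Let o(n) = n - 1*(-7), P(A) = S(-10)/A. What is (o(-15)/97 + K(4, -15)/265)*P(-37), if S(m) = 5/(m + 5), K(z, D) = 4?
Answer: -1732/951085 ≈ -0.0018211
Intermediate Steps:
S(m) = 5/(5 + m)
P(A) = -1/A (P(A) = (5/(5 - 10))/A = (5/(-5))/A = (5*(-⅕))/A = -1/A)
o(n) = 7 + n (o(n) = n + 7 = 7 + n)
(o(-15)/97 + K(4, -15)/265)*P(-37) = ((7 - 15)/97 + 4/265)*(-1/(-37)) = (-8*1/97 + 4*(1/265))*(-1*(-1/37)) = (-8/97 + 4/265)*(1/37) = -1732/25705*1/37 = -1732/951085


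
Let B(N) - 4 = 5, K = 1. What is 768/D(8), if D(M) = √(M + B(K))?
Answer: 768*√17/17 ≈ 186.27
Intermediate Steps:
B(N) = 9 (B(N) = 4 + 5 = 9)
D(M) = √(9 + M) (D(M) = √(M + 9) = √(9 + M))
768/D(8) = 768/(√(9 + 8)) = 768/(√17) = 768*(√17/17) = 768*√17/17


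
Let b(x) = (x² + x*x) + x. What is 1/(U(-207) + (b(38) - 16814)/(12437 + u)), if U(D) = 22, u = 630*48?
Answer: 42677/925006 ≈ 0.046137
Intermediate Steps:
u = 30240
b(x) = x + 2*x² (b(x) = (x² + x²) + x = 2*x² + x = x + 2*x²)
1/(U(-207) + (b(38) - 16814)/(12437 + u)) = 1/(22 + (38*(1 + 2*38) - 16814)/(12437 + 30240)) = 1/(22 + (38*(1 + 76) - 16814)/42677) = 1/(22 + (38*77 - 16814)*(1/42677)) = 1/(22 + (2926 - 16814)*(1/42677)) = 1/(22 - 13888*1/42677) = 1/(22 - 13888/42677) = 1/(925006/42677) = 42677/925006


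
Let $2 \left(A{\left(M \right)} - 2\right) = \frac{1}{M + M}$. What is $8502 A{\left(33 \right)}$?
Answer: $\frac{375505}{22} \approx 17068.0$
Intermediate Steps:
$A{\left(M \right)} = 2 + \frac{1}{4 M}$ ($A{\left(M \right)} = 2 + \frac{1}{2 \left(M + M\right)} = 2 + \frac{1}{2 \cdot 2 M} = 2 + \frac{\frac{1}{2} \frac{1}{M}}{2} = 2 + \frac{1}{4 M}$)
$8502 A{\left(33 \right)} = 8502 \left(2 + \frac{1}{4 \cdot 33}\right) = 8502 \left(2 + \frac{1}{4} \cdot \frac{1}{33}\right) = 8502 \left(2 + \frac{1}{132}\right) = 8502 \cdot \frac{265}{132} = \frac{375505}{22}$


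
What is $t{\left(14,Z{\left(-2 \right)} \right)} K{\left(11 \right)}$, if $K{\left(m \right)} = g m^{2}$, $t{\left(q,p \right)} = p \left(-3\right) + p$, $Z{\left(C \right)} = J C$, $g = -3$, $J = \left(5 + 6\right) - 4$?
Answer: $-10164$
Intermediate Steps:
$J = 7$ ($J = 11 - 4 = 7$)
$Z{\left(C \right)} = 7 C$
$t{\left(q,p \right)} = - 2 p$ ($t{\left(q,p \right)} = - 3 p + p = - 2 p$)
$K{\left(m \right)} = - 3 m^{2}$
$t{\left(14,Z{\left(-2 \right)} \right)} K{\left(11 \right)} = - 2 \cdot 7 \left(-2\right) \left(- 3 \cdot 11^{2}\right) = \left(-2\right) \left(-14\right) \left(\left(-3\right) 121\right) = 28 \left(-363\right) = -10164$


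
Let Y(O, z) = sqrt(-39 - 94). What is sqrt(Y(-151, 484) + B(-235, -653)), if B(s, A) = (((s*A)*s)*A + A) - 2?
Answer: sqrt(23548436370 + I*sqrt(133)) ≈ 1.5346e+5 + 0.e-5*I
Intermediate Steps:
B(s, A) = -2 + A + A**2*s**2 (B(s, A) = (((A*s)*s)*A + A) - 2 = ((A*s**2)*A + A) - 2 = (A**2*s**2 + A) - 2 = (A + A**2*s**2) - 2 = -2 + A + A**2*s**2)
Y(O, z) = I*sqrt(133) (Y(O, z) = sqrt(-133) = I*sqrt(133))
sqrt(Y(-151, 484) + B(-235, -653)) = sqrt(I*sqrt(133) + (-2 - 653 + (-653)**2*(-235)**2)) = sqrt(I*sqrt(133) + (-2 - 653 + 426409*55225)) = sqrt(I*sqrt(133) + (-2 - 653 + 23548437025)) = sqrt(I*sqrt(133) + 23548436370) = sqrt(23548436370 + I*sqrt(133))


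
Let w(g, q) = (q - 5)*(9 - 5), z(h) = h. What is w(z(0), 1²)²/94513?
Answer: 256/94513 ≈ 0.0027086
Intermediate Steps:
w(g, q) = -20 + 4*q (w(g, q) = (-5 + q)*4 = -20 + 4*q)
w(z(0), 1²)²/94513 = (-20 + 4*1²)²/94513 = (-20 + 4*1)²*(1/94513) = (-20 + 4)²*(1/94513) = (-16)²*(1/94513) = 256*(1/94513) = 256/94513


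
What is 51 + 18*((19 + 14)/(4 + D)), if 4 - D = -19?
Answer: 73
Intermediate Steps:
D = 23 (D = 4 - 1*(-19) = 4 + 19 = 23)
51 + 18*((19 + 14)/(4 + D)) = 51 + 18*((19 + 14)/(4 + 23)) = 51 + 18*(33/27) = 51 + 18*(33*(1/27)) = 51 + 18*(11/9) = 51 + 22 = 73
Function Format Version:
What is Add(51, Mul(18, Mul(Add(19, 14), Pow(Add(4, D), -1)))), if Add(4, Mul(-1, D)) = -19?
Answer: 73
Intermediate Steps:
D = 23 (D = Add(4, Mul(-1, -19)) = Add(4, 19) = 23)
Add(51, Mul(18, Mul(Add(19, 14), Pow(Add(4, D), -1)))) = Add(51, Mul(18, Mul(Add(19, 14), Pow(Add(4, 23), -1)))) = Add(51, Mul(18, Mul(33, Pow(27, -1)))) = Add(51, Mul(18, Mul(33, Rational(1, 27)))) = Add(51, Mul(18, Rational(11, 9))) = Add(51, 22) = 73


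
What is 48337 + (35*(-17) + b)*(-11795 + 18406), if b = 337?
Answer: -1657301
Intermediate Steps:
48337 + (35*(-17) + b)*(-11795 + 18406) = 48337 + (35*(-17) + 337)*(-11795 + 18406) = 48337 + (-595 + 337)*6611 = 48337 - 258*6611 = 48337 - 1705638 = -1657301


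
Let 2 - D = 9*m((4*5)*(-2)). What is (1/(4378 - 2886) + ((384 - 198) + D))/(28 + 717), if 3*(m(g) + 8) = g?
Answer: 566961/1111540 ≈ 0.51007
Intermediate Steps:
m(g) = -8 + g/3
D = 194 (D = 2 - 9*(-8 + ((4*5)*(-2))/3) = 2 - 9*(-8 + (20*(-2))/3) = 2 - 9*(-8 + (⅓)*(-40)) = 2 - 9*(-8 - 40/3) = 2 - 9*(-64)/3 = 2 - 1*(-192) = 2 + 192 = 194)
(1/(4378 - 2886) + ((384 - 198) + D))/(28 + 717) = (1/(4378 - 2886) + ((384 - 198) + 194))/(28 + 717) = (1/1492 + (186 + 194))/745 = (1/1492 + 380)*(1/745) = (566961/1492)*(1/745) = 566961/1111540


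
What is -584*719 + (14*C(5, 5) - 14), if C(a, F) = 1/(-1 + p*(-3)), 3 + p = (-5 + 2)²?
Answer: -7978304/19 ≈ -4.1991e+5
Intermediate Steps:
p = 6 (p = -3 + (-5 + 2)² = -3 + (-3)² = -3 + 9 = 6)
C(a, F) = -1/19 (C(a, F) = 1/(-1 + 6*(-3)) = 1/(-1 - 18) = 1/(-19) = -1/19)
-584*719 + (14*C(5, 5) - 14) = -584*719 + (14*(-1/19) - 14) = -419896 + (-14/19 - 14) = -419896 - 280/19 = -7978304/19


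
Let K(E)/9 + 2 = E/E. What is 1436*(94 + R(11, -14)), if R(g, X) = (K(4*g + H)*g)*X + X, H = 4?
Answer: 2105176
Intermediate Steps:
K(E) = -9 (K(E) = -18 + 9*(E/E) = -18 + 9*1 = -18 + 9 = -9)
R(g, X) = X - 9*X*g (R(g, X) = (-9*g)*X + X = -9*X*g + X = X - 9*X*g)
1436*(94 + R(11, -14)) = 1436*(94 - 14*(1 - 9*11)) = 1436*(94 - 14*(1 - 99)) = 1436*(94 - 14*(-98)) = 1436*(94 + 1372) = 1436*1466 = 2105176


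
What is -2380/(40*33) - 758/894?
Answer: -26069/9834 ≈ -2.6509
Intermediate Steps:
-2380/(40*33) - 758/894 = -2380/1320 - 758*1/894 = -2380*1/1320 - 379/447 = -119/66 - 379/447 = -26069/9834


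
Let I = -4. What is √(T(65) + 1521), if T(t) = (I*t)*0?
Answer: 39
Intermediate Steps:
T(t) = 0 (T(t) = -4*t*0 = 0)
√(T(65) + 1521) = √(0 + 1521) = √1521 = 39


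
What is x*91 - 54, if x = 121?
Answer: 10957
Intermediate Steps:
x*91 - 54 = 121*91 - 54 = 11011 - 54 = 10957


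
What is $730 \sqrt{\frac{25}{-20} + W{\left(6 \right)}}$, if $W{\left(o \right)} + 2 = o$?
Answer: $365 \sqrt{11} \approx 1210.6$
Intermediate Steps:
$W{\left(o \right)} = -2 + o$
$730 \sqrt{\frac{25}{-20} + W{\left(6 \right)}} = 730 \sqrt{\frac{25}{-20} + \left(-2 + 6\right)} = 730 \sqrt{25 \left(- \frac{1}{20}\right) + 4} = 730 \sqrt{- \frac{5}{4} + 4} = 730 \sqrt{\frac{11}{4}} = 730 \frac{\sqrt{11}}{2} = 365 \sqrt{11}$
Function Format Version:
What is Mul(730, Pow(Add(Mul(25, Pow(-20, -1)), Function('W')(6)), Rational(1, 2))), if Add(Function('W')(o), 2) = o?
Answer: Mul(365, Pow(11, Rational(1, 2))) ≈ 1210.6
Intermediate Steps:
Function('W')(o) = Add(-2, o)
Mul(730, Pow(Add(Mul(25, Pow(-20, -1)), Function('W')(6)), Rational(1, 2))) = Mul(730, Pow(Add(Mul(25, Pow(-20, -1)), Add(-2, 6)), Rational(1, 2))) = Mul(730, Pow(Add(Mul(25, Rational(-1, 20)), 4), Rational(1, 2))) = Mul(730, Pow(Add(Rational(-5, 4), 4), Rational(1, 2))) = Mul(730, Pow(Rational(11, 4), Rational(1, 2))) = Mul(730, Mul(Rational(1, 2), Pow(11, Rational(1, 2)))) = Mul(365, Pow(11, Rational(1, 2)))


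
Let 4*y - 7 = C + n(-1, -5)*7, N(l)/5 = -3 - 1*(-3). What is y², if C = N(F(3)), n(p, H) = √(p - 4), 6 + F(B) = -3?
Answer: -49/4 + 49*I*√5/8 ≈ -12.25 + 13.696*I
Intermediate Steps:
F(B) = -9 (F(B) = -6 - 3 = -9)
N(l) = 0 (N(l) = 5*(-3 - 1*(-3)) = 5*(-3 + 3) = 5*0 = 0)
n(p, H) = √(-4 + p)
C = 0
y = 7/4 + 7*I*√5/4 (y = 7/4 + (0 + √(-4 - 1)*7)/4 = 7/4 + (0 + √(-5)*7)/4 = 7/4 + (0 + (I*√5)*7)/4 = 7/4 + (0 + 7*I*√5)/4 = 7/4 + (7*I*√5)/4 = 7/4 + 7*I*√5/4 ≈ 1.75 + 3.9131*I)
y² = (7/4 + 7*I*√5/4)²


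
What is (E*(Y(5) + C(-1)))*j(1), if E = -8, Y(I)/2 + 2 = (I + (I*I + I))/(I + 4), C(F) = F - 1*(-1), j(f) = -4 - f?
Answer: 1360/9 ≈ 151.11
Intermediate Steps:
C(F) = 1 + F (C(F) = F + 1 = 1 + F)
Y(I) = -4 + 2*(I² + 2*I)/(4 + I) (Y(I) = -4 + 2*((I + (I*I + I))/(I + 4)) = -4 + 2*((I + (I² + I))/(4 + I)) = -4 + 2*((I + (I + I²))/(4 + I)) = -4 + 2*((I² + 2*I)/(4 + I)) = -4 + 2*(I² + 2*I)/(4 + I))
(E*(Y(5) + C(-1)))*j(1) = (-8*(2*(-8 + 5²)/(4 + 5) + (1 - 1)))*(-4 - 1*1) = (-8*(2*(-8 + 25)/9 + 0))*(-4 - 1) = -8*(2*(⅑)*17 + 0)*(-5) = -8*(34/9 + 0)*(-5) = -8*34/9*(-5) = -272/9*(-5) = 1360/9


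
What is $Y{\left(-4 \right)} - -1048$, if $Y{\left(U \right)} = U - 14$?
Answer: $1030$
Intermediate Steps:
$Y{\left(U \right)} = -14 + U$
$Y{\left(-4 \right)} - -1048 = \left(-14 - 4\right) - -1048 = -18 + 1048 = 1030$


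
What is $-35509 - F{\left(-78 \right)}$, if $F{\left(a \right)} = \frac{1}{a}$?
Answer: $- \frac{2769701}{78} \approx -35509.0$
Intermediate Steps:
$-35509 - F{\left(-78 \right)} = -35509 - \frac{1}{-78} = -35509 - - \frac{1}{78} = -35509 + \frac{1}{78} = - \frac{2769701}{78}$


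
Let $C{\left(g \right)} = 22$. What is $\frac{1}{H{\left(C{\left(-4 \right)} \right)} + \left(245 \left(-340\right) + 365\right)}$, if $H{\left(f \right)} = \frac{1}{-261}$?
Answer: $- \frac{261}{21646036} \approx -1.2058 \cdot 10^{-5}$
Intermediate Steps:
$H{\left(f \right)} = - \frac{1}{261}$
$\frac{1}{H{\left(C{\left(-4 \right)} \right)} + \left(245 \left(-340\right) + 365\right)} = \frac{1}{- \frac{1}{261} + \left(245 \left(-340\right) + 365\right)} = \frac{1}{- \frac{1}{261} + \left(-83300 + 365\right)} = \frac{1}{- \frac{1}{261} - 82935} = \frac{1}{- \frac{21646036}{261}} = - \frac{261}{21646036}$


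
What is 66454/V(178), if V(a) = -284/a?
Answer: -2957203/71 ≈ -41651.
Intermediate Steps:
66454/V(178) = 66454/((-284/178)) = 66454/((-284*1/178)) = 66454/(-142/89) = 66454*(-89/142) = -2957203/71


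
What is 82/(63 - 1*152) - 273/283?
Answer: -47503/25187 ≈ -1.8860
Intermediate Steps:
82/(63 - 1*152) - 273/283 = 82/(63 - 152) - 273*1/283 = 82/(-89) - 273/283 = 82*(-1/89) - 273/283 = -82/89 - 273/283 = -47503/25187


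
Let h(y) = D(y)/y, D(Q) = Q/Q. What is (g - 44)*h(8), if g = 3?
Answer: -41/8 ≈ -5.1250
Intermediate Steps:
D(Q) = 1
h(y) = 1/y
(g - 44)*h(8) = (3 - 44)/8 = -41*⅛ = -41/8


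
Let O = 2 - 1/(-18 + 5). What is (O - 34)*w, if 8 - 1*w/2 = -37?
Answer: -37350/13 ≈ -2873.1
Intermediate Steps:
w = 90 (w = 16 - 2*(-37) = 16 + 74 = 90)
O = 27/13 (O = 2 - 1/(-13) = 2 - 1*(-1/13) = 2 + 1/13 = 27/13 ≈ 2.0769)
(O - 34)*w = (27/13 - 34)*90 = -415/13*90 = -37350/13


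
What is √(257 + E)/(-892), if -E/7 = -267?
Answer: -√2126/892 ≈ -0.051691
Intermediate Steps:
E = 1869 (E = -7*(-267) = 1869)
√(257 + E)/(-892) = √(257 + 1869)/(-892) = -√2126/892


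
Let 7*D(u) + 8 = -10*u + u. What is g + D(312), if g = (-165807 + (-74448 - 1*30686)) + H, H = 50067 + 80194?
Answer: -987576/7 ≈ -1.4108e+5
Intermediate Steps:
D(u) = -8/7 - 9*u/7 (D(u) = -8/7 + (-10*u + u)/7 = -8/7 + (-9*u)/7 = -8/7 - 9*u/7)
H = 130261
g = -140680 (g = (-165807 + (-74448 - 1*30686)) + 130261 = (-165807 + (-74448 - 30686)) + 130261 = (-165807 - 105134) + 130261 = -270941 + 130261 = -140680)
g + D(312) = -140680 + (-8/7 - 9/7*312) = -140680 + (-8/7 - 2808/7) = -140680 - 2816/7 = -987576/7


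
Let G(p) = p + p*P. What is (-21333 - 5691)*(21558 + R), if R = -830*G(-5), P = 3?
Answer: -1031181792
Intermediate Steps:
G(p) = 4*p (G(p) = p + p*3 = p + 3*p = 4*p)
R = 16600 (R = -3320*(-5) = -830*(-20) = 16600)
(-21333 - 5691)*(21558 + R) = (-21333 - 5691)*(21558 + 16600) = -27024*38158 = -1031181792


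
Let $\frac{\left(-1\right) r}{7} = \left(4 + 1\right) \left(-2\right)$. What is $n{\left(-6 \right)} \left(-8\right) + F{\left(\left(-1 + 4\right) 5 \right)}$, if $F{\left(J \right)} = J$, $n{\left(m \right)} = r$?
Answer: $-545$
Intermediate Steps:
$r = 70$ ($r = - 7 \left(4 + 1\right) \left(-2\right) = - 7 \cdot 5 \left(-2\right) = \left(-7\right) \left(-10\right) = 70$)
$n{\left(m \right)} = 70$
$n{\left(-6 \right)} \left(-8\right) + F{\left(\left(-1 + 4\right) 5 \right)} = 70 \left(-8\right) + \left(-1 + 4\right) 5 = -560 + 3 \cdot 5 = -560 + 15 = -545$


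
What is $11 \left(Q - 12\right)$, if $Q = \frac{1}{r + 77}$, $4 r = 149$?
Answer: $- \frac{60280}{457} \approx -131.9$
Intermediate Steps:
$r = \frac{149}{4}$ ($r = \frac{1}{4} \cdot 149 = \frac{149}{4} \approx 37.25$)
$Q = \frac{4}{457}$ ($Q = \frac{1}{\frac{149}{4} + 77} = \frac{1}{\frac{457}{4}} = \frac{4}{457} \approx 0.0087527$)
$11 \left(Q - 12\right) = 11 \left(\frac{4}{457} - 12\right) = 11 \left(- \frac{5480}{457}\right) = - \frac{60280}{457}$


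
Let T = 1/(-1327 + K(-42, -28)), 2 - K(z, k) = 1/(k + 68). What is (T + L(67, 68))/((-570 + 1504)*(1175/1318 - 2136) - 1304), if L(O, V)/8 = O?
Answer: -18721198864/69697980662427 ≈ -0.00026860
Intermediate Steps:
K(z, k) = 2 - 1/(68 + k) (K(z, k) = 2 - 1/(k + 68) = 2 - 1/(68 + k))
L(O, V) = 8*O
T = -40/53001 (T = 1/(-1327 + (135 + 2*(-28))/(68 - 28)) = 1/(-1327 + (135 - 56)/40) = 1/(-1327 + (1/40)*79) = 1/(-1327 + 79/40) = 1/(-53001/40) = -40/53001 ≈ -0.00075470)
(T + L(67, 68))/((-570 + 1504)*(1175/1318 - 2136) - 1304) = (-40/53001 + 8*67)/((-570 + 1504)*(1175/1318 - 2136) - 1304) = (-40/53001 + 536)/(934*(1175*(1/1318) - 2136) - 1304) = 28408496/(53001*(934*(1175/1318 - 2136) - 1304)) = 28408496/(53001*(934*(-2814073/1318) - 1304)) = 28408496/(53001*(-1314172091/659 - 1304)) = 28408496/(53001*(-1315031427/659)) = (28408496/53001)*(-659/1315031427) = -18721198864/69697980662427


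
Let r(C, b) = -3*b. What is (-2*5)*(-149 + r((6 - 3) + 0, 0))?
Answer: 1490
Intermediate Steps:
(-2*5)*(-149 + r((6 - 3) + 0, 0)) = (-2*5)*(-149 - 3*0) = -10*(-149 + 0) = -10*(-149) = 1490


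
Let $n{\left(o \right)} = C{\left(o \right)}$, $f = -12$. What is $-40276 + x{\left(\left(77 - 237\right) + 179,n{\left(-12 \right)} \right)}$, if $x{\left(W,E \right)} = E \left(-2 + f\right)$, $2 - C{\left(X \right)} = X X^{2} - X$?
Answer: $-64328$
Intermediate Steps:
$C{\left(X \right)} = 2 + X - X^{3}$ ($C{\left(X \right)} = 2 - \left(X X^{2} - X\right) = 2 - \left(X^{3} - X\right) = 2 + X - X^{3}$)
$n{\left(o \right)} = 2 + o - o^{3}$
$x{\left(W,E \right)} = - 14 E$ ($x{\left(W,E \right)} = E \left(-2 - 12\right) = E \left(-14\right) = - 14 E$)
$-40276 + x{\left(\left(77 - 237\right) + 179,n{\left(-12 \right)} \right)} = -40276 - 14 \left(2 - 12 - \left(-12\right)^{3}\right) = -40276 - 14 \left(2 - 12 - -1728\right) = -40276 - 14 \left(2 - 12 + 1728\right) = -40276 - 24052 = -64328$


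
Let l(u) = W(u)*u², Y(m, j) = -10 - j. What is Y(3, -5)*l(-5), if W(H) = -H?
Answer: -625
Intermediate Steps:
l(u) = -u³ (l(u) = (-u)*u² = -u³)
Y(3, -5)*l(-5) = (-10 - 1*(-5))*(-1*(-5)³) = (-10 + 5)*(-1*(-125)) = -5*125 = -625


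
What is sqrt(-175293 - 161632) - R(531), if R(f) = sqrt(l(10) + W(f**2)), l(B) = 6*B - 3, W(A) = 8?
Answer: -sqrt(65) + 5*I*sqrt(13477) ≈ -8.0623 + 580.45*I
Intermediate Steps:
l(B) = -3 + 6*B
R(f) = sqrt(65) (R(f) = sqrt((-3 + 6*10) + 8) = sqrt((-3 + 60) + 8) = sqrt(57 + 8) = sqrt(65))
sqrt(-175293 - 161632) - R(531) = sqrt(-175293 - 161632) - sqrt(65) = sqrt(-336925) - sqrt(65) = 5*I*sqrt(13477) - sqrt(65) = -sqrt(65) + 5*I*sqrt(13477)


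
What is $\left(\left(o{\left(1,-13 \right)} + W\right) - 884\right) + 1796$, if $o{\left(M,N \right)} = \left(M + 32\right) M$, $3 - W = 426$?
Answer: $522$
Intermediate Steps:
$W = -423$ ($W = 3 - 426 = -423$)
$o{\left(M,N \right)} = M \left(32 + M\right)$ ($o{\left(M,N \right)} = \left(32 + M\right) M = M \left(32 + M\right)$)
$\left(\left(o{\left(1,-13 \right)} + W\right) - 884\right) + 1796 = \left(\left(1 \left(32 + 1\right) - 423\right) - 884\right) + 1796 = \left(\left(1 \cdot 33 - 423\right) - 884\right) + 1796 = \left(\left(33 - 423\right) - 884\right) + 1796 = \left(-390 - 884\right) + 1796 = -1274 + 1796 = 522$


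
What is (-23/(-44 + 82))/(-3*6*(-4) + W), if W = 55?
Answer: -23/4826 ≈ -0.0047659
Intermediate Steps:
(-23/(-44 + 82))/(-3*6*(-4) + W) = (-23/(-44 + 82))/(-3*6*(-4) + 55) = (-23/38)/(-18*(-4) + 55) = ((1/38)*(-23))/(72 + 55) = -23/38/127 = -23/38*1/127 = -23/4826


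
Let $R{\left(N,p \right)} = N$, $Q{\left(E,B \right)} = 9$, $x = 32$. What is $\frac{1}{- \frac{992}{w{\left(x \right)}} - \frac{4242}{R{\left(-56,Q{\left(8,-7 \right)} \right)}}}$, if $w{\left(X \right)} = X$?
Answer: $\frac{4}{179} \approx 0.022346$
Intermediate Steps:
$\frac{1}{- \frac{992}{w{\left(x \right)}} - \frac{4242}{R{\left(-56,Q{\left(8,-7 \right)} \right)}}} = \frac{1}{- \frac{992}{32} - \frac{4242}{-56}} = \frac{1}{\left(-992\right) \frac{1}{32} - - \frac{303}{4}} = \frac{1}{-31 + \frac{303}{4}} = \frac{1}{\frac{179}{4}} = \frac{4}{179}$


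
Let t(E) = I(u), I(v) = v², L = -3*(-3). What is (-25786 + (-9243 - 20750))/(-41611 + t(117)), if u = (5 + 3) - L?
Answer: 18593/13870 ≈ 1.3405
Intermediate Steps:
L = 9
u = -1 (u = (5 + 3) - 1*9 = 8 - 9 = -1)
t(E) = 1 (t(E) = (-1)² = 1)
(-25786 + (-9243 - 20750))/(-41611 + t(117)) = (-25786 + (-9243 - 20750))/(-41611 + 1) = (-25786 - 29993)/(-41610) = -55779*(-1/41610) = 18593/13870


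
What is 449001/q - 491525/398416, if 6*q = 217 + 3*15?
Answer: 536603157473/52192496 ≈ 10281.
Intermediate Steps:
q = 131/3 (q = (217 + 3*15)/6 = (217 + 45)/6 = (1/6)*262 = 131/3 ≈ 43.667)
449001/q - 491525/398416 = 449001/(131/3) - 491525/398416 = 449001*(3/131) - 491525*1/398416 = 1347003/131 - 491525/398416 = 536603157473/52192496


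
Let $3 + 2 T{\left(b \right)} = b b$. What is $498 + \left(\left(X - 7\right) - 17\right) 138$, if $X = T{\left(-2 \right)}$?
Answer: $-2745$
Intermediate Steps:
$T{\left(b \right)} = - \frac{3}{2} + \frac{b^{2}}{2}$ ($T{\left(b \right)} = - \frac{3}{2} + \frac{b b}{2} = - \frac{3}{2} + \frac{b^{2}}{2}$)
$X = \frac{1}{2}$ ($X = - \frac{3}{2} + \frac{\left(-2\right)^{2}}{2} = - \frac{3}{2} + \frac{1}{2} \cdot 4 = - \frac{3}{2} + 2 = \frac{1}{2} \approx 0.5$)
$498 + \left(\left(X - 7\right) - 17\right) 138 = 498 + \left(\left(\frac{1}{2} - 7\right) - 17\right) 138 = 498 + \left(- \frac{13}{2} - 17\right) 138 = 498 - 3243 = -2745$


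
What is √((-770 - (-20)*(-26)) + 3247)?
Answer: √1957 ≈ 44.238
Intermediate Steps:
√((-770 - (-20)*(-26)) + 3247) = √((-770 - 1*520) + 3247) = √((-770 - 520) + 3247) = √(-1290 + 3247) = √1957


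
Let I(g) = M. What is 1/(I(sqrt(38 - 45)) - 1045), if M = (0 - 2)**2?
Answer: -1/1041 ≈ -0.00096061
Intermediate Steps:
M = 4 (M = (-2)**2 = 4)
I(g) = 4
1/(I(sqrt(38 - 45)) - 1045) = 1/(4 - 1045) = 1/(-1041) = -1/1041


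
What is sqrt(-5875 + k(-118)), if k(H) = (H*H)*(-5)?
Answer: I*sqrt(75495) ≈ 274.76*I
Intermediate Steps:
k(H) = -5*H**2 (k(H) = H**2*(-5) = -5*H**2)
sqrt(-5875 + k(-118)) = sqrt(-5875 - 5*(-118)**2) = sqrt(-5875 - 5*13924) = sqrt(-5875 - 69620) = sqrt(-75495) = I*sqrt(75495)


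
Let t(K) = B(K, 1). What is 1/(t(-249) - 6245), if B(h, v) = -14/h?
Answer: -249/1554991 ≈ -0.00016013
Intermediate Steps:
t(K) = -14/K
1/(t(-249) - 6245) = 1/(-14/(-249) - 6245) = 1/(-14*(-1/249) - 6245) = 1/(14/249 - 6245) = 1/(-1554991/249) = -249/1554991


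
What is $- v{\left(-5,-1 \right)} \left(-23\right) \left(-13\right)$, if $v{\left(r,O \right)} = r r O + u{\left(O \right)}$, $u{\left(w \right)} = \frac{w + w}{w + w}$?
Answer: $7176$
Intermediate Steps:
$u{\left(w \right)} = 1$ ($u{\left(w \right)} = \frac{2 w}{2 w} = 2 w \frac{1}{2 w} = 1$)
$v{\left(r,O \right)} = 1 + O r^{2}$ ($v{\left(r,O \right)} = r r O + 1 = r^{2} O + 1 = O r^{2} + 1 = 1 + O r^{2}$)
$- v{\left(-5,-1 \right)} \left(-23\right) \left(-13\right) = - \left(1 - \left(-5\right)^{2}\right) \left(-23\right) \left(-13\right) = - \left(1 - 25\right) \left(-23\right) \left(-13\right) = - \left(-24\right) \left(-23\right) \left(-13\right) = - 552 \left(-13\right) = \left(-1\right) \left(-7176\right) = 7176$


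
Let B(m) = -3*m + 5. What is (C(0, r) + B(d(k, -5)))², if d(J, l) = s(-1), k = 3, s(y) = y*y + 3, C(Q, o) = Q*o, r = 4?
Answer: 49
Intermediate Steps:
s(y) = 3 + y² (s(y) = y² + 3 = 3 + y²)
d(J, l) = 4 (d(J, l) = 3 + (-1)² = 3 + 1 = 4)
B(m) = 5 - 3*m
(C(0, r) + B(d(k, -5)))² = (0*4 + (5 - 3*4))² = (0 + (5 - 12))² = (0 - 7)² = (-7)² = 49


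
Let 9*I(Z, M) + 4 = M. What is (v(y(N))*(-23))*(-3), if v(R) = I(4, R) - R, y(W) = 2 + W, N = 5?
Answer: -460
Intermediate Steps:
I(Z, M) = -4/9 + M/9
v(R) = -4/9 - 8*R/9 (v(R) = (-4/9 + R/9) - R = -4/9 - 8*R/9)
(v(y(N))*(-23))*(-3) = ((-4/9 - 8*(2 + 5)/9)*(-23))*(-3) = ((-4/9 - 8/9*7)*(-23))*(-3) = ((-4/9 - 56/9)*(-23))*(-3) = -20/3*(-23)*(-3) = (460/3)*(-3) = -460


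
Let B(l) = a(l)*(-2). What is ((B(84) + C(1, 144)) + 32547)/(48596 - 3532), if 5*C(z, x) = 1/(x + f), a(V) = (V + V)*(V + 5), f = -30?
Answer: 1506511/25686480 ≈ 0.058650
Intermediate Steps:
a(V) = 2*V*(5 + V) (a(V) = (2*V)*(5 + V) = 2*V*(5 + V))
C(z, x) = 1/(5*(-30 + x)) (C(z, x) = 1/(5*(x - 30)) = 1/(5*(-30 + x)))
B(l) = -4*l*(5 + l) (B(l) = (2*l*(5 + l))*(-2) = -4*l*(5 + l))
((B(84) + C(1, 144)) + 32547)/(48596 - 3532) = ((-4*84*(5 + 84) + 1/(5*(-30 + 144))) + 32547)/(48596 - 3532) = ((-4*84*89 + (1/5)/114) + 32547)/45064 = ((-29904 + (1/5)*(1/114)) + 32547)*(1/45064) = ((-29904 + 1/570) + 32547)*(1/45064) = (-17045279/570 + 32547)*(1/45064) = (1506511/570)*(1/45064) = 1506511/25686480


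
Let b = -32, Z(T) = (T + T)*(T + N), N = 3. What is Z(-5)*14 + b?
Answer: 248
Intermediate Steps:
Z(T) = 2*T*(3 + T) (Z(T) = (T + T)*(T + 3) = (2*T)*(3 + T) = 2*T*(3 + T))
Z(-5)*14 + b = (2*(-5)*(3 - 5))*14 - 32 = (2*(-5)*(-2))*14 - 32 = 20*14 - 32 = 280 - 32 = 248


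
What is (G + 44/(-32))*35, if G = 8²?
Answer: 17535/8 ≈ 2191.9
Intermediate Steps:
G = 64
(G + 44/(-32))*35 = (64 + 44/(-32))*35 = (64 + 44*(-1/32))*35 = (64 - 11/8)*35 = (501/8)*35 = 17535/8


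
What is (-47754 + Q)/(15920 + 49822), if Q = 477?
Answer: -15759/21914 ≈ -0.71913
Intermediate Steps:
(-47754 + Q)/(15920 + 49822) = (-47754 + 477)/(15920 + 49822) = -47277/65742 = -47277*1/65742 = -15759/21914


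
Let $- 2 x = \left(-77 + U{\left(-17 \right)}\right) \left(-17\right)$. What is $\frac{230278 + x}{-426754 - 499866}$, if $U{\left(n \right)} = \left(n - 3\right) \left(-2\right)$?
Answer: $- \frac{459927}{1853240} \approx -0.24817$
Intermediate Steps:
$U{\left(n \right)} = 6 - 2 n$ ($U{\left(n \right)} = \left(-3 + n\right) \left(-2\right) = 6 - 2 n$)
$x = - \frac{629}{2}$ ($x = - \frac{\left(-77 + \left(6 - -34\right)\right) \left(-17\right)}{2} = - \frac{\left(-77 + \left(6 + 34\right)\right) \left(-17\right)}{2} = - \frac{\left(-77 + 40\right) \left(-17\right)}{2} = - \frac{\left(-37\right) \left(-17\right)}{2} = \left(- \frac{1}{2}\right) 629 = - \frac{629}{2} \approx -314.5$)
$\frac{230278 + x}{-426754 - 499866} = \frac{230278 - \frac{629}{2}}{-426754 - 499866} = \frac{459927}{2 \left(-926620\right)} = \frac{459927}{2} \left(- \frac{1}{926620}\right) = - \frac{459927}{1853240}$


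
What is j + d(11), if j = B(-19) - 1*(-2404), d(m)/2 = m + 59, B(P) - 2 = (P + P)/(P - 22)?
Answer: 104424/41 ≈ 2546.9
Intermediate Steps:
B(P) = 2 + 2*P/(-22 + P) (B(P) = 2 + (P + P)/(P - 22) = 2 + (2*P)/(-22 + P) = 2 + 2*P/(-22 + P))
d(m) = 118 + 2*m (d(m) = 2*(m + 59) = 2*(59 + m) = 118 + 2*m)
j = 98684/41 (j = 4*(-11 - 19)/(-22 - 19) - 1*(-2404) = 4*(-30)/(-41) + 2404 = 4*(-1/41)*(-30) + 2404 = 120/41 + 2404 = 98684/41 ≈ 2406.9)
j + d(11) = 98684/41 + (118 + 2*11) = 98684/41 + (118 + 22) = 98684/41 + 140 = 104424/41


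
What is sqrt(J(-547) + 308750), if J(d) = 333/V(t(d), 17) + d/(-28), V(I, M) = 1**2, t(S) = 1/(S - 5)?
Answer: sqrt(60584097)/14 ≈ 555.97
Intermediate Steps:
t(S) = 1/(-5 + S)
V(I, M) = 1
J(d) = 333 - d/28 (J(d) = 333/1 + d/(-28) = 333*1 + d*(-1/28) = 333 - d/28)
sqrt(J(-547) + 308750) = sqrt((333 - 1/28*(-547)) + 308750) = sqrt((333 + 547/28) + 308750) = sqrt(9871/28 + 308750) = sqrt(8654871/28) = sqrt(60584097)/14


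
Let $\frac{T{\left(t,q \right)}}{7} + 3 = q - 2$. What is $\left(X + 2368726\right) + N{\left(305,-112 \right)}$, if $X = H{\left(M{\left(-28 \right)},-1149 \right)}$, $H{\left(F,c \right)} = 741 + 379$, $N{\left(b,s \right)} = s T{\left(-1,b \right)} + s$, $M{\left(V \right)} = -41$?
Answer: $2134534$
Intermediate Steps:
$T{\left(t,q \right)} = -35 + 7 q$ ($T{\left(t,q \right)} = -21 + 7 \left(q - 2\right) = -21 + 7 \left(-2 + q\right) = -21 + \left(-14 + 7 q\right) = -35 + 7 q$)
$N{\left(b,s \right)} = s + s \left(-35 + 7 b\right)$ ($N{\left(b,s \right)} = s \left(-35 + 7 b\right) + s = s + s \left(-35 + 7 b\right)$)
$H{\left(F,c \right)} = 1120$
$X = 1120$
$\left(X + 2368726\right) + N{\left(305,-112 \right)} = \left(1120 + 2368726\right) - 112 \left(-34 + 7 \cdot 305\right) = 2369846 - 112 \left(-34 + 2135\right) = 2369846 - 235312 = 2134534$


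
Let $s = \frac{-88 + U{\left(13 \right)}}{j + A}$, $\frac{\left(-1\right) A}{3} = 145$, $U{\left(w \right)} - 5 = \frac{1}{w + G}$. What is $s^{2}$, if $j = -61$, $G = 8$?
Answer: $\frac{758641}{27123264} \approx 0.02797$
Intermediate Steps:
$U{\left(w \right)} = 5 + \frac{1}{8 + w}$ ($U{\left(w \right)} = 5 + \frac{1}{w + 8} = 5 + \frac{1}{8 + w}$)
$A = -435$ ($A = \left(-3\right) 145 = -435$)
$s = \frac{871}{5208}$ ($s = \frac{-88 + \frac{41 + 5 \cdot 13}{8 + 13}}{-61 - 435} = \frac{-88 + \frac{41 + 65}{21}}{-496} = \left(-88 + \frac{1}{21} \cdot 106\right) \left(- \frac{1}{496}\right) = \left(-88 + \frac{106}{21}\right) \left(- \frac{1}{496}\right) = \left(- \frac{1742}{21}\right) \left(- \frac{1}{496}\right) = \frac{871}{5208} \approx 0.16724$)
$s^{2} = \left(\frac{871}{5208}\right)^{2} = \frac{758641}{27123264}$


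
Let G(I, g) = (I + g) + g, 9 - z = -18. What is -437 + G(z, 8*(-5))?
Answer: -490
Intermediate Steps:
z = 27 (z = 9 - 1*(-18) = 9 + 18 = 27)
G(I, g) = I + 2*g
-437 + G(z, 8*(-5)) = -437 + (27 + 2*(8*(-5))) = -437 + (27 + 2*(-40)) = -437 + (27 - 80) = -437 - 53 = -490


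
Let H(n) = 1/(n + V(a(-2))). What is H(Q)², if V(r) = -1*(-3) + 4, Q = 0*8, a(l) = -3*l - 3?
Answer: 1/49 ≈ 0.020408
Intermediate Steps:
a(l) = -3 - 3*l
Q = 0
V(r) = 7 (V(r) = 3 + 4 = 7)
H(n) = 1/(7 + n) (H(n) = 1/(n + 7) = 1/(7 + n))
H(Q)² = (1/(7 + 0))² = (1/7)² = (⅐)² = 1/49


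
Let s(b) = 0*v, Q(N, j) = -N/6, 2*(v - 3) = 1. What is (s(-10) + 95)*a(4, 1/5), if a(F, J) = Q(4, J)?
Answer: -190/3 ≈ -63.333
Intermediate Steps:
v = 7/2 (v = 3 + (½)*1 = 3 + ½ = 7/2 ≈ 3.5000)
Q(N, j) = -N/6
s(b) = 0 (s(b) = 0*(7/2) = 0)
a(F, J) = -⅔ (a(F, J) = -⅙*4 = -⅔)
(s(-10) + 95)*a(4, 1/5) = (0 + 95)*(-⅔) = 95*(-⅔) = -190/3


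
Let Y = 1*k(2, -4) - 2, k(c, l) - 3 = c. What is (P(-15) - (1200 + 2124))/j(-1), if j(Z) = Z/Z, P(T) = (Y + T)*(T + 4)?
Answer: -3192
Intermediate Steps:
k(c, l) = 3 + c
Y = 3 (Y = 1*(3 + 2) - 2 = 1*5 - 2 = 5 - 2 = 3)
P(T) = (3 + T)*(4 + T) (P(T) = (3 + T)*(T + 4) = (3 + T)*(4 + T))
j(Z) = 1
(P(-15) - (1200 + 2124))/j(-1) = ((12 + (-15)**2 + 7*(-15)) - (1200 + 2124))/1 = ((12 + 225 - 105) - 1*3324)*1 = (132 - 3324)*1 = -3192*1 = -3192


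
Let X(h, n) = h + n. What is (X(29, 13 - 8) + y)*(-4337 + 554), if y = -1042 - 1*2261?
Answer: 12366627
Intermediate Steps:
y = -3303 (y = -1042 - 2261 = -3303)
(X(29, 13 - 8) + y)*(-4337 + 554) = ((29 + (13 - 8)) - 3303)*(-4337 + 554) = ((29 + 5) - 3303)*(-3783) = (34 - 3303)*(-3783) = -3269*(-3783) = 12366627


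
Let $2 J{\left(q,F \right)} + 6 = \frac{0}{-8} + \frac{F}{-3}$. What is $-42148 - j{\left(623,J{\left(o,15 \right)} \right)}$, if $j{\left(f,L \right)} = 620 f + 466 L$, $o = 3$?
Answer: $-425845$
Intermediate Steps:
$J{\left(q,F \right)} = -3 - \frac{F}{6}$ ($J{\left(q,F \right)} = -3 + \frac{\frac{0}{-8} + \frac{F}{-3}}{2} = -3 + \frac{0 \left(- \frac{1}{8}\right) + F \left(- \frac{1}{3}\right)}{2} = -3 + \frac{0 - \frac{F}{3}}{2} = -3 + \frac{\left(- \frac{1}{3}\right) F}{2} = -3 - \frac{F}{6}$)
$j{\left(f,L \right)} = 466 L + 620 f$
$-42148 - j{\left(623,J{\left(o,15 \right)} \right)} = -42148 - \left(466 \left(-3 - \frac{5}{2}\right) + 620 \cdot 623\right) = -42148 - \left(466 \left(-3 - \frac{5}{2}\right) + 386260\right) = -42148 - \left(466 \left(- \frac{11}{2}\right) + 386260\right) = -42148 - \left(-2563 + 386260\right) = -42148 - 383697 = -425845$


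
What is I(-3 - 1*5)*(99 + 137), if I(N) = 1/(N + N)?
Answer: -59/4 ≈ -14.750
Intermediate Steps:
I(N) = 1/(2*N)
I(-3 - 1*5)*(99 + 137) = (1/(2*(-3 - 1*5)))*(99 + 137) = (1/(2*(-3 - 5)))*236 = ((½)/(-8))*236 = ((½)*(-⅛))*236 = -1/16*236 = -59/4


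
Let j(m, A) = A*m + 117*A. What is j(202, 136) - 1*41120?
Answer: 2264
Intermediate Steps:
j(m, A) = 117*A + A*m
j(202, 136) - 1*41120 = 136*(117 + 202) - 1*41120 = 136*319 - 41120 = 43384 - 41120 = 2264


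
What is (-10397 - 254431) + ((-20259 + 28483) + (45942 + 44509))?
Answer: -166153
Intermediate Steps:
(-10397 - 254431) + ((-20259 + 28483) + (45942 + 44509)) = -264828 + (8224 + 90451) = -264828 + 98675 = -166153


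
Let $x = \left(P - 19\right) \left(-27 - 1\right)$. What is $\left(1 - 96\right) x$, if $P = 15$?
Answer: $-10640$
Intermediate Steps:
$x = 112$ ($x = \left(15 - 19\right) \left(-27 - 1\right) = \left(-4\right) \left(-28\right) = 112$)
$\left(1 - 96\right) x = \left(1 - 96\right) 112 = \left(-95\right) 112 = -10640$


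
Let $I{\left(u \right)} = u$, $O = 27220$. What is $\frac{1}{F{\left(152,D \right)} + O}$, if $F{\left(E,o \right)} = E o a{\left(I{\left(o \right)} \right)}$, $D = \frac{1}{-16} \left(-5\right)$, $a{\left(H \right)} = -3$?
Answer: $\frac{2}{54155} \approx 3.6931 \cdot 10^{-5}$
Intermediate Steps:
$D = \frac{5}{16}$ ($D = \left(- \frac{1}{16}\right) \left(-5\right) = \frac{5}{16} \approx 0.3125$)
$F{\left(E,o \right)} = - 3 E o$ ($F{\left(E,o \right)} = E o \left(-3\right) = - 3 E o$)
$\frac{1}{F{\left(152,D \right)} + O} = \frac{1}{\left(-3\right) 152 \cdot \frac{5}{16} + 27220} = \frac{1}{- \frac{285}{2} + 27220} = \frac{1}{\frac{54155}{2}} = \frac{2}{54155}$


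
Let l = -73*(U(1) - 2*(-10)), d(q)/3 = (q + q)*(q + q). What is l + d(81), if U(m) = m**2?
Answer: 77199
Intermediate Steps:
d(q) = 12*q**2 (d(q) = 3*((q + q)*(q + q)) = 3*((2*q)*(2*q)) = 3*(4*q**2) = 12*q**2)
l = -1533 (l = -73*(1**2 - 2*(-10)) = -73*(1 + 20) = -73*21 = -1533)
l + d(81) = -1533 + 12*81**2 = -1533 + 12*6561 = -1533 + 78732 = 77199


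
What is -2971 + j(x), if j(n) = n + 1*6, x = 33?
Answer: -2932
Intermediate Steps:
j(n) = 6 + n (j(n) = n + 6 = 6 + n)
-2971 + j(x) = -2971 + (6 + 33) = -2971 + 39 = -2932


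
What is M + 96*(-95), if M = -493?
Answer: -9613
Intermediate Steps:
M + 96*(-95) = -493 + 96*(-95) = -493 - 9120 = -9613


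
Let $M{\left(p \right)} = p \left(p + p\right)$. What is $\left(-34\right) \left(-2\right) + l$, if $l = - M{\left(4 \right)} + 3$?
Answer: $39$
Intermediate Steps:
$M{\left(p \right)} = 2 p^{2}$ ($M{\left(p \right)} = p 2 p = 2 p^{2}$)
$l = -29$ ($l = - 2 \cdot 4^{2} + 3 = - 2 \cdot 16 + 3 = \left(-1\right) 32 + 3 = -32 + 3 = -29$)
$\left(-34\right) \left(-2\right) + l = \left(-34\right) \left(-2\right) - 29 = 68 - 29 = 39$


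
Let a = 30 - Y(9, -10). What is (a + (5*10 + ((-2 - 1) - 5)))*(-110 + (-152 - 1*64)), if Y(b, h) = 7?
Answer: -21190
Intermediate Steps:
a = 23 (a = 30 - 1*7 = 30 - 7 = 23)
(a + (5*10 + ((-2 - 1) - 5)))*(-110 + (-152 - 1*64)) = (23 + (5*10 + ((-2 - 1) - 5)))*(-110 + (-152 - 1*64)) = (23 + (50 + (-3 - 5)))*(-110 + (-152 - 64)) = (23 + (50 - 8))*(-110 - 216) = (23 + 42)*(-326) = 65*(-326) = -21190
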